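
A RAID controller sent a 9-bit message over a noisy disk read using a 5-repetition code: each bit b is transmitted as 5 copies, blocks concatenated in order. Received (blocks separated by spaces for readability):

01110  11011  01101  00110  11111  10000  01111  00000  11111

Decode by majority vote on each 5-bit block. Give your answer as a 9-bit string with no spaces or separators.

Block 1 (01110): 3 ones → 1
Block 2 (11011): 4 ones → 1
Block 3 (01101): 3 ones → 1
Block 4 (00110): 2 ones → 0
Block 5 (11111): 5 ones → 1
Block 6 (10000): 1 one → 0
Block 7 (01111): 4 ones → 1
Block 8 (00000): 0 ones → 0
Block 9 (11111): 5 ones → 1

111010101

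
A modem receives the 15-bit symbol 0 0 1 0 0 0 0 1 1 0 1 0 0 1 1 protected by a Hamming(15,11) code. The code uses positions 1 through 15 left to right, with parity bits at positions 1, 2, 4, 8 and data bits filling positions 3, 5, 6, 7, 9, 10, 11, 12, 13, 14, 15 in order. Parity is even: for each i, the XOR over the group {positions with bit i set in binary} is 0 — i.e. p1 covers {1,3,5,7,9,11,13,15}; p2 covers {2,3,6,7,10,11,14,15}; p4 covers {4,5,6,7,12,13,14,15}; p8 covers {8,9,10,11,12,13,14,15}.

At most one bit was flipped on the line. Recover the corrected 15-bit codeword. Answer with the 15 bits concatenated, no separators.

001000001010011

s1 (pos 1,3,5,7,9,11,13,15): 0⊕1⊕0⊕0⊕1⊕1⊕0⊕1 = 0
s2 (pos 2,3,6,7,10,11,14,15): 0⊕1⊕0⊕0⊕0⊕1⊕1⊕1 = 0
s4 (pos 4,5,6,7,12,13,14,15): 0⊕0⊕0⊕0⊕0⊕0⊕1⊕1 = 0
s8 (pos 8,9,10,11,12,13,14,15): 1⊕1⊕0⊕1⊕0⊕0⊕1⊕1 = 1
Syndrome s8…s1 = 1000 → error at position 8.
Flip position 8: 001000011010011 → 001000001010011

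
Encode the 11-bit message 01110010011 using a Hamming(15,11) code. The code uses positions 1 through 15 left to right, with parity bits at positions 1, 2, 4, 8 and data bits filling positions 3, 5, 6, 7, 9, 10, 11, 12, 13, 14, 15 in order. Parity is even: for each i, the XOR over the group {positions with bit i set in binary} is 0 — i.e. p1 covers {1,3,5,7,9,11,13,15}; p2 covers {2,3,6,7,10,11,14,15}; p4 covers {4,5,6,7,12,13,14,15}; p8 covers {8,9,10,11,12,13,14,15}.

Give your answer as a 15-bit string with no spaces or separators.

Place data at non-parity positions: p1 p2 0 p4 1 1 1 p8 0 0 1 0 0 1 1
p1 (pos 1,3,5,7,9,11,13,15): XOR of data positions = 0⊕1⊕1⊕0⊕1⊕0⊕1 = 0
p2 (pos 2,3,6,7,10,11,14,15): XOR of data positions = 0⊕1⊕1⊕0⊕1⊕1⊕1 = 1
p4 (pos 4,5,6,7,12,13,14,15): XOR of data positions = 1⊕1⊕1⊕0⊕0⊕1⊕1 = 1
p8 (pos 8,9,10,11,12,13,14,15): XOR of data positions = 0⊕0⊕1⊕0⊕0⊕1⊕1 = 1
Codeword: 010111110010011

010111110010011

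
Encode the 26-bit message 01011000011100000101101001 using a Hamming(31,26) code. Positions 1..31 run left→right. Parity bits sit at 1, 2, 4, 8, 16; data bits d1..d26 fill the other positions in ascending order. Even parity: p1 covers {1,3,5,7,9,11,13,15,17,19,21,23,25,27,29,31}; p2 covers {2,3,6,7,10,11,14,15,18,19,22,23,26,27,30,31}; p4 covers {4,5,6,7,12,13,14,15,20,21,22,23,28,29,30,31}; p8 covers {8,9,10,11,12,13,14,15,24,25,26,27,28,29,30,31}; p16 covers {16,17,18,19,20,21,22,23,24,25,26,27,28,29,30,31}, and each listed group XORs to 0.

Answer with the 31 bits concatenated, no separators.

Place data at non-parity positions: p1 p2 0 p4 1 0 1 p8 1 0 0 0 0 1 1 p16 1 0 0 0 0 0 1 0 1 1 0 1 0 0 1
p1 (pos 1,3,5,7,9,11,13,15,17,19,21,23,25,27,29,31): XOR of data positions = 0⊕1⊕1⊕1⊕0⊕0⊕1⊕1⊕0⊕0⊕1⊕1⊕0⊕0⊕1 = 0
p2 (pos 2,3,6,7,10,11,14,15,18,19,22,23,26,27,30,31): XOR of data positions = 0⊕0⊕1⊕0⊕0⊕1⊕1⊕0⊕0⊕0⊕1⊕1⊕0⊕0⊕1 = 0
p4 (pos 4,5,6,7,12,13,14,15,20,21,22,23,28,29,30,31): XOR of data positions = 1⊕0⊕1⊕0⊕0⊕1⊕1⊕0⊕0⊕0⊕1⊕1⊕0⊕0⊕1 = 1
p8 (pos 8,9,10,11,12,13,14,15,24,25,26,27,28,29,30,31): XOR of data positions = 1⊕0⊕0⊕0⊕0⊕1⊕1⊕0⊕1⊕1⊕0⊕1⊕0⊕0⊕1 = 1
p16 (pos 16,17,18,19,20,21,22,23,24,25,26,27,28,29,30,31): XOR of data positions = 1⊕0⊕0⊕0⊕0⊕0⊕1⊕0⊕1⊕1⊕0⊕1⊕0⊕0⊕1 = 0
Codeword: 0001101110000110100000101101001

0001101110000110100000101101001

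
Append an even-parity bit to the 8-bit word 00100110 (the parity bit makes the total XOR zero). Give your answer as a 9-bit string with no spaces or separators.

XOR of the 8 data bits: 0⊕0⊕1⊕0⊕0⊕1⊕1⊕0 = 1
Parity bit = 1 (so all 9 bits XOR to 0).

001001101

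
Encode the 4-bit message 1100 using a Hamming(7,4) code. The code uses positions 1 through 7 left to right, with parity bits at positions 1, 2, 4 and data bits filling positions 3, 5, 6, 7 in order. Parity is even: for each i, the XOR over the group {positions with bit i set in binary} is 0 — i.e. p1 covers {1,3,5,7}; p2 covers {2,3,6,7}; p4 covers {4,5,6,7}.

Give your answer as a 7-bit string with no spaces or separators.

0111100

Place data at non-parity positions: p1 p2 1 p4 1 0 0
p1 (pos 1,3,5,7): XOR of data positions = 1⊕1⊕0 = 0
p2 (pos 2,3,6,7): XOR of data positions = 1⊕0⊕0 = 1
p4 (pos 4,5,6,7): XOR of data positions = 1⊕0⊕0 = 1
Codeword: 0111100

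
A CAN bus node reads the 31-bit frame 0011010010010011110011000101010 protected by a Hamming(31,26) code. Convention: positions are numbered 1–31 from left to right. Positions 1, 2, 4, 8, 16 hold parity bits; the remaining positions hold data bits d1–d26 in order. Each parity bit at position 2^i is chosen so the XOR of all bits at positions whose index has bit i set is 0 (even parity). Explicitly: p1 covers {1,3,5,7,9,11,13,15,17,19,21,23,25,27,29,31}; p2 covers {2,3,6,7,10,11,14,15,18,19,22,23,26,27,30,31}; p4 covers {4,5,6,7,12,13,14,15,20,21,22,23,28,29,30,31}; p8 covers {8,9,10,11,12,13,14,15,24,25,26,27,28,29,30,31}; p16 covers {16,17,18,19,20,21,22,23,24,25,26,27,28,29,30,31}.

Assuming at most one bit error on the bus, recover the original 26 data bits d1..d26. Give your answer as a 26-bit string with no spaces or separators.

s1 (pos 1,3,5,7,9,11,13,15,17,19,21,23,25,27,29,31): 0⊕1⊕0⊕0⊕1⊕0⊕0⊕1⊕1⊕0⊕1⊕0⊕0⊕0⊕0⊕0 = 1
s2 (pos 2,3,6,7,10,11,14,15,18,19,22,23,26,27,30,31): 0⊕1⊕1⊕0⊕0⊕0⊕0⊕1⊕1⊕0⊕1⊕0⊕1⊕0⊕1⊕0 = 1
s4 (pos 4,5,6,7,12,13,14,15,20,21,22,23,28,29,30,31): 1⊕0⊕1⊕0⊕1⊕0⊕0⊕1⊕0⊕1⊕1⊕0⊕1⊕0⊕1⊕0 = 0
s8 (pos 8,9,10,11,12,13,14,15,24,25,26,27,28,29,30,31): 0⊕1⊕0⊕0⊕1⊕0⊕0⊕1⊕0⊕0⊕1⊕0⊕1⊕0⊕1⊕0 = 0
s16 (pos 16,17,18,19,20,21,22,23,24,25,26,27,28,29,30,31): 1⊕1⊕1⊕0⊕0⊕1⊕1⊕0⊕0⊕0⊕1⊕0⊕1⊕0⊕1⊕0 = 0
Syndrome s16…s1 = 00011 → error at position 3.
Flip position 3: 0011010010010011110011000101010 → 0001010010010011110011000101010
Read data bits from positions 3,5,6,7,9,10,11,12,13,14,15,17,18,19,20,21,22,23,24,25,26,27,28,29,30,31: 00101001001110011000101010

00101001001110011000101010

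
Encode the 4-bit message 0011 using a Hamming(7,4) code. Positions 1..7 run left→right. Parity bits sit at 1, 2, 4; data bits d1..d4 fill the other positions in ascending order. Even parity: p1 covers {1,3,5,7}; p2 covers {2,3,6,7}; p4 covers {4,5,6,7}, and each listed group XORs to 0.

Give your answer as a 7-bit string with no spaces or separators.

1000011

Place data at non-parity positions: p1 p2 0 p4 0 1 1
p1 (pos 1,3,5,7): XOR of data positions = 0⊕0⊕1 = 1
p2 (pos 2,3,6,7): XOR of data positions = 0⊕1⊕1 = 0
p4 (pos 4,5,6,7): XOR of data positions = 0⊕1⊕1 = 0
Codeword: 1000011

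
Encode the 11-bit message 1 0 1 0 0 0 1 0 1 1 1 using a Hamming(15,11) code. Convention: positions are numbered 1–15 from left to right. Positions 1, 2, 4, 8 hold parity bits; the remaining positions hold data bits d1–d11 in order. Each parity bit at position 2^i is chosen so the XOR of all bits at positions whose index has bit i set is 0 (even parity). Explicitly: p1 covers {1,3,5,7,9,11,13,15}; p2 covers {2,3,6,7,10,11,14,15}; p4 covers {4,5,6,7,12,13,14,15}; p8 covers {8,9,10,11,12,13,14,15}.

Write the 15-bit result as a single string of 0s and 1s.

Place data at non-parity positions: p1 p2 1 p4 0 1 0 p8 0 0 1 0 1 1 1
p1 (pos 1,3,5,7,9,11,13,15): XOR of data positions = 1⊕0⊕0⊕0⊕1⊕1⊕1 = 0
p2 (pos 2,3,6,7,10,11,14,15): XOR of data positions = 1⊕1⊕0⊕0⊕1⊕1⊕1 = 1
p4 (pos 4,5,6,7,12,13,14,15): XOR of data positions = 0⊕1⊕0⊕0⊕1⊕1⊕1 = 0
p8 (pos 8,9,10,11,12,13,14,15): XOR of data positions = 0⊕0⊕1⊕0⊕1⊕1⊕1 = 0
Codeword: 011001000010111

011001000010111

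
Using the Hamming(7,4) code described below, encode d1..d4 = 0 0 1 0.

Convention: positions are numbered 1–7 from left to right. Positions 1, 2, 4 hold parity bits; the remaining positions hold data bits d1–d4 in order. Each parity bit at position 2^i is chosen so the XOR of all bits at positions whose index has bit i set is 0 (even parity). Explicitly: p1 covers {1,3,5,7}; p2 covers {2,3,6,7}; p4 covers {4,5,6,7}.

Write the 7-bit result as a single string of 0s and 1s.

0101010

Place data at non-parity positions: p1 p2 0 p4 0 1 0
p1 (pos 1,3,5,7): XOR of data positions = 0⊕0⊕0 = 0
p2 (pos 2,3,6,7): XOR of data positions = 0⊕1⊕0 = 1
p4 (pos 4,5,6,7): XOR of data positions = 0⊕1⊕0 = 1
Codeword: 0101010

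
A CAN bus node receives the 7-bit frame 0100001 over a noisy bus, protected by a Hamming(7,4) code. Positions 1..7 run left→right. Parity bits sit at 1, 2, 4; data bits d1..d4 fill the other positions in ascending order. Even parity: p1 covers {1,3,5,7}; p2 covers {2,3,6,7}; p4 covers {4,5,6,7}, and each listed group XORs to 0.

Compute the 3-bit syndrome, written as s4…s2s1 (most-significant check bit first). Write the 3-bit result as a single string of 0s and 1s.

101

s1 (pos 1,3,5,7): 0⊕0⊕0⊕1 = 1
s2 (pos 2,3,6,7): 1⊕0⊕0⊕1 = 0
s4 (pos 4,5,6,7): 0⊕0⊕0⊕1 = 1
Syndrome s4…s1 = 101 → error at position 5.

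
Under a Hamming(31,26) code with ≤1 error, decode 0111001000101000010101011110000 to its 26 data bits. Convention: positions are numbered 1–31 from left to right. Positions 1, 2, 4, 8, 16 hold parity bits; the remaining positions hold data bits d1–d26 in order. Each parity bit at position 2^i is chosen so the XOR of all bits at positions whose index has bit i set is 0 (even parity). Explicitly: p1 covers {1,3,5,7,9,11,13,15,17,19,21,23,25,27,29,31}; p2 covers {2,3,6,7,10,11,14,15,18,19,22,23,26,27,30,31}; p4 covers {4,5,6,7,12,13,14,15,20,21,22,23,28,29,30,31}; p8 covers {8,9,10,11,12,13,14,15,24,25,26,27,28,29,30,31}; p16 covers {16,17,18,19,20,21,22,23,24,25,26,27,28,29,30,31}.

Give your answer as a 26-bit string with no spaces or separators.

s1 (pos 1,3,5,7,9,11,13,15,17,19,21,23,25,27,29,31): 0⊕1⊕0⊕1⊕0⊕1⊕1⊕0⊕0⊕0⊕0⊕0⊕1⊕1⊕0⊕0 = 0
s2 (pos 2,3,6,7,10,11,14,15,18,19,22,23,26,27,30,31): 1⊕1⊕0⊕1⊕0⊕1⊕0⊕0⊕1⊕0⊕1⊕0⊕1⊕1⊕0⊕0 = 0
s4 (pos 4,5,6,7,12,13,14,15,20,21,22,23,28,29,30,31): 1⊕0⊕0⊕1⊕0⊕1⊕0⊕0⊕1⊕0⊕1⊕0⊕0⊕0⊕0⊕0 = 1
s8 (pos 8,9,10,11,12,13,14,15,24,25,26,27,28,29,30,31): 0⊕0⊕0⊕1⊕0⊕1⊕0⊕0⊕1⊕1⊕1⊕1⊕0⊕0⊕0⊕0 = 0
s16 (pos 16,17,18,19,20,21,22,23,24,25,26,27,28,29,30,31): 0⊕0⊕1⊕0⊕1⊕0⊕1⊕0⊕1⊕1⊕1⊕1⊕0⊕0⊕0⊕0 = 1
Syndrome s16…s1 = 10100 → error at position 20.
Flip position 20: 0111001000101000010101011110000 → 0111001000101000010001011110000
Read data bits from positions 3,5,6,7,9,10,11,12,13,14,15,17,18,19,20,21,22,23,24,25,26,27,28,29,30,31: 10010010100010001011110000

10010010100010001011110000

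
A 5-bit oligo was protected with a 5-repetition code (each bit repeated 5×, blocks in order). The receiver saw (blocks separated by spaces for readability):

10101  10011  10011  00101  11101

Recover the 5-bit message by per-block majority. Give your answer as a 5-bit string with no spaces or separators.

11101

Block 1 (10101): 3 ones → 1
Block 2 (10011): 3 ones → 1
Block 3 (10011): 3 ones → 1
Block 4 (00101): 2 ones → 0
Block 5 (11101): 4 ones → 1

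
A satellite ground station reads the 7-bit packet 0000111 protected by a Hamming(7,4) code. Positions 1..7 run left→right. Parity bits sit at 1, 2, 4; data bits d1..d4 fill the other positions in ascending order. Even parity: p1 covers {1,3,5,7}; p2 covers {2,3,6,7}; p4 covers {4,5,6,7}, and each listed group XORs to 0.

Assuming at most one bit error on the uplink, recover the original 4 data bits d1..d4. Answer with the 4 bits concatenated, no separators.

s1 (pos 1,3,5,7): 0⊕0⊕1⊕1 = 0
s2 (pos 2,3,6,7): 0⊕0⊕1⊕1 = 0
s4 (pos 4,5,6,7): 0⊕1⊕1⊕1 = 1
Syndrome s4…s1 = 100 → error at position 4.
Flip position 4: 0000111 → 0001111
Read data bits from positions 3,5,6,7: 0111

0111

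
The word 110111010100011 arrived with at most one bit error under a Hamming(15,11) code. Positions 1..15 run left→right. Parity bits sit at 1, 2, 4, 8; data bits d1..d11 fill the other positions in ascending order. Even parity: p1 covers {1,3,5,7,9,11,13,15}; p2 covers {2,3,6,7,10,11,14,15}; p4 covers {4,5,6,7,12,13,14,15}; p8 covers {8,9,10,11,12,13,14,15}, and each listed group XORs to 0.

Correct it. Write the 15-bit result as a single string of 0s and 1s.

110111110100011

s1 (pos 1,3,5,7,9,11,13,15): 1⊕0⊕1⊕0⊕0⊕0⊕0⊕1 = 1
s2 (pos 2,3,6,7,10,11,14,15): 1⊕0⊕1⊕0⊕1⊕0⊕1⊕1 = 1
s4 (pos 4,5,6,7,12,13,14,15): 1⊕1⊕1⊕0⊕0⊕0⊕1⊕1 = 1
s8 (pos 8,9,10,11,12,13,14,15): 1⊕0⊕1⊕0⊕0⊕0⊕1⊕1 = 0
Syndrome s8…s1 = 0111 → error at position 7.
Flip position 7: 110111010100011 → 110111110100011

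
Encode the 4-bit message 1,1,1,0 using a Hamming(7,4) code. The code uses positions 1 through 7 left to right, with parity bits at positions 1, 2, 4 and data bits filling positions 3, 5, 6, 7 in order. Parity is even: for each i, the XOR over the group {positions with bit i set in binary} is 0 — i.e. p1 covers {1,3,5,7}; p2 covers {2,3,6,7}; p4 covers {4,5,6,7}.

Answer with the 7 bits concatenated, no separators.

Place data at non-parity positions: p1 p2 1 p4 1 1 0
p1 (pos 1,3,5,7): XOR of data positions = 1⊕1⊕0 = 0
p2 (pos 2,3,6,7): XOR of data positions = 1⊕1⊕0 = 0
p4 (pos 4,5,6,7): XOR of data positions = 1⊕1⊕0 = 0
Codeword: 0010110

0010110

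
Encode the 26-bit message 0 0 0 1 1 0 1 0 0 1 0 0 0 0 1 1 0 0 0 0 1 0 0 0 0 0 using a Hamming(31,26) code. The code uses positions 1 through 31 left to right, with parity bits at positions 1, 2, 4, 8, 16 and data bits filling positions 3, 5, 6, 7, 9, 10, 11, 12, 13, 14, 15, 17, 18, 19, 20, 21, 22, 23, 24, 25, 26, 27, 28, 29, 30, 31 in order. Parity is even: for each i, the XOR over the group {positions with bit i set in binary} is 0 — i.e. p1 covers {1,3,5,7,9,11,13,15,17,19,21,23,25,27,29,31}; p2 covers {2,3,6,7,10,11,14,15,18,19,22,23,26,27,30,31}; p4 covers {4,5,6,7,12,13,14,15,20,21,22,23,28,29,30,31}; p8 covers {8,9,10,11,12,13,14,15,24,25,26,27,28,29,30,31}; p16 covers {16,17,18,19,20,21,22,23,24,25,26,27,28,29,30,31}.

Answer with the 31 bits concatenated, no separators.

0000001010100101000110000100000

Place data at non-parity positions: p1 p2 0 p4 0 0 1 p8 1 0 1 0 0 1 0 p16 0 0 0 1 1 0 0 0 0 1 0 0 0 0 0
p1 (pos 1,3,5,7,9,11,13,15,17,19,21,23,25,27,29,31): XOR of data positions = 0⊕0⊕1⊕1⊕1⊕0⊕0⊕0⊕0⊕1⊕0⊕0⊕0⊕0⊕0 = 0
p2 (pos 2,3,6,7,10,11,14,15,18,19,22,23,26,27,30,31): XOR of data positions = 0⊕0⊕1⊕0⊕1⊕1⊕0⊕0⊕0⊕0⊕0⊕1⊕0⊕0⊕0 = 0
p4 (pos 4,5,6,7,12,13,14,15,20,21,22,23,28,29,30,31): XOR of data positions = 0⊕0⊕1⊕0⊕0⊕1⊕0⊕1⊕1⊕0⊕0⊕0⊕0⊕0⊕0 = 0
p8 (pos 8,9,10,11,12,13,14,15,24,25,26,27,28,29,30,31): XOR of data positions = 1⊕0⊕1⊕0⊕0⊕1⊕0⊕0⊕0⊕1⊕0⊕0⊕0⊕0⊕0 = 0
p16 (pos 16,17,18,19,20,21,22,23,24,25,26,27,28,29,30,31): XOR of data positions = 0⊕0⊕0⊕1⊕1⊕0⊕0⊕0⊕0⊕1⊕0⊕0⊕0⊕0⊕0 = 1
Codeword: 0000001010100101000110000100000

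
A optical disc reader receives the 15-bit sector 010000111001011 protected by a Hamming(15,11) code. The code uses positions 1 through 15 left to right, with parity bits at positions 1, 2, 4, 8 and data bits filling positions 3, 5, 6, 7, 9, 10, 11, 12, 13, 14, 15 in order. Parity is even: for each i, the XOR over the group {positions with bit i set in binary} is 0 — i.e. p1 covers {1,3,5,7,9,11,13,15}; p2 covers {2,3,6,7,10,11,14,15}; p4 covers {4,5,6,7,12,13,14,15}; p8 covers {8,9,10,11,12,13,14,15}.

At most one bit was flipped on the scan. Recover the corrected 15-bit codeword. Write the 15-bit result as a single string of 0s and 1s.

010000110001011

s1 (pos 1,3,5,7,9,11,13,15): 0⊕0⊕0⊕1⊕1⊕0⊕0⊕1 = 1
s2 (pos 2,3,6,7,10,11,14,15): 1⊕0⊕0⊕1⊕0⊕0⊕1⊕1 = 0
s4 (pos 4,5,6,7,12,13,14,15): 0⊕0⊕0⊕1⊕1⊕0⊕1⊕1 = 0
s8 (pos 8,9,10,11,12,13,14,15): 1⊕1⊕0⊕0⊕1⊕0⊕1⊕1 = 1
Syndrome s8…s1 = 1001 → error at position 9.
Flip position 9: 010000111001011 → 010000110001011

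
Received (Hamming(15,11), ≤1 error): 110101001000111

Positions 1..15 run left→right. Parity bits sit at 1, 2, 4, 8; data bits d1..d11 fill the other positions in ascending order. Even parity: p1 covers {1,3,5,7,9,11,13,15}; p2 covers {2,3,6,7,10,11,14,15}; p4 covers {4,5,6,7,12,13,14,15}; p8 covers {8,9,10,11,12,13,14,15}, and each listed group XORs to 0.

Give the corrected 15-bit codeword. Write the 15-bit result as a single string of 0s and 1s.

s1 (pos 1,3,5,7,9,11,13,15): 1⊕0⊕0⊕0⊕1⊕0⊕1⊕1 = 0
s2 (pos 2,3,6,7,10,11,14,15): 1⊕0⊕1⊕0⊕0⊕0⊕1⊕1 = 0
s4 (pos 4,5,6,7,12,13,14,15): 1⊕0⊕1⊕0⊕0⊕1⊕1⊕1 = 1
s8 (pos 8,9,10,11,12,13,14,15): 0⊕1⊕0⊕0⊕0⊕1⊕1⊕1 = 0
Syndrome s8…s1 = 0100 → error at position 4.
Flip position 4: 110101001000111 → 110001001000111

110001001000111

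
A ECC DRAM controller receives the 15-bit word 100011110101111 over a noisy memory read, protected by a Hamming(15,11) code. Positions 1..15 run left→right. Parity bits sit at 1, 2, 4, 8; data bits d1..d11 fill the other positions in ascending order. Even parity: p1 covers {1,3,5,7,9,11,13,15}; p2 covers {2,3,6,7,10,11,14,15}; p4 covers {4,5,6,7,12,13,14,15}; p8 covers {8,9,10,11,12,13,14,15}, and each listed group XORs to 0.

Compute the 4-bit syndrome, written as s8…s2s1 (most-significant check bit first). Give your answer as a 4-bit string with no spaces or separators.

s1 (pos 1,3,5,7,9,11,13,15): 1⊕0⊕1⊕1⊕0⊕0⊕1⊕1 = 1
s2 (pos 2,3,6,7,10,11,14,15): 0⊕0⊕1⊕1⊕1⊕0⊕1⊕1 = 1
s4 (pos 4,5,6,7,12,13,14,15): 0⊕1⊕1⊕1⊕1⊕1⊕1⊕1 = 1
s8 (pos 8,9,10,11,12,13,14,15): 1⊕0⊕1⊕0⊕1⊕1⊕1⊕1 = 0
Syndrome s8…s1 = 0111 → error at position 7.

0111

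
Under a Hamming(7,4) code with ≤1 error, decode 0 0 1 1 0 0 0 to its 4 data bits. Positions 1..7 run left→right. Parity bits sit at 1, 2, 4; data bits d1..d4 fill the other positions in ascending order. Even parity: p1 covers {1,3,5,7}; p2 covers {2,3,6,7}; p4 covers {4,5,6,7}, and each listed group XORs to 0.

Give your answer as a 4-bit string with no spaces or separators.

s1 (pos 1,3,5,7): 0⊕1⊕0⊕0 = 1
s2 (pos 2,3,6,7): 0⊕1⊕0⊕0 = 1
s4 (pos 4,5,6,7): 1⊕0⊕0⊕0 = 1
Syndrome s4…s1 = 111 → error at position 7.
Flip position 7: 0011000 → 0011001
Read data bits from positions 3,5,6,7: 1001

1001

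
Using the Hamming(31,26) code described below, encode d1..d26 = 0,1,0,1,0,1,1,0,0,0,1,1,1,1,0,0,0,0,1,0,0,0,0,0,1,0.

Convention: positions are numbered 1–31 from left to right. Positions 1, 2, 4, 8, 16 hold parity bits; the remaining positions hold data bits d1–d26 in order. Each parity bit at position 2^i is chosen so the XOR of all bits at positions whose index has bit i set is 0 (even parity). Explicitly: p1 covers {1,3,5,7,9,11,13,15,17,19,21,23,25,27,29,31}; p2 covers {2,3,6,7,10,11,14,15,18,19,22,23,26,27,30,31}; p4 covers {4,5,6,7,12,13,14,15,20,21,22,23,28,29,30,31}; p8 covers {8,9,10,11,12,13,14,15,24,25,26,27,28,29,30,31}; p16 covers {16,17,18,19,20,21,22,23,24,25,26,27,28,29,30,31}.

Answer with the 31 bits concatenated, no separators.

Place data at non-parity positions: p1 p2 0 p4 1 0 1 p8 0 1 1 0 0 0 1 p16 1 1 1 0 0 0 0 1 0 0 0 0 0 1 0
p1 (pos 1,3,5,7,9,11,13,15,17,19,21,23,25,27,29,31): XOR of data positions = 0⊕1⊕1⊕0⊕1⊕0⊕1⊕1⊕1⊕0⊕0⊕0⊕0⊕0⊕0 = 0
p2 (pos 2,3,6,7,10,11,14,15,18,19,22,23,26,27,30,31): XOR of data positions = 0⊕0⊕1⊕1⊕1⊕0⊕1⊕1⊕1⊕0⊕0⊕0⊕0⊕1⊕0 = 1
p4 (pos 4,5,6,7,12,13,14,15,20,21,22,23,28,29,30,31): XOR of data positions = 1⊕0⊕1⊕0⊕0⊕0⊕1⊕0⊕0⊕0⊕0⊕0⊕0⊕1⊕0 = 0
p8 (pos 8,9,10,11,12,13,14,15,24,25,26,27,28,29,30,31): XOR of data positions = 0⊕1⊕1⊕0⊕0⊕0⊕1⊕1⊕0⊕0⊕0⊕0⊕0⊕1⊕0 = 1
p16 (pos 16,17,18,19,20,21,22,23,24,25,26,27,28,29,30,31): XOR of data positions = 1⊕1⊕1⊕0⊕0⊕0⊕0⊕1⊕0⊕0⊕0⊕0⊕0⊕1⊕0 = 1
Codeword: 0100101101100011111000010000010

0100101101100011111000010000010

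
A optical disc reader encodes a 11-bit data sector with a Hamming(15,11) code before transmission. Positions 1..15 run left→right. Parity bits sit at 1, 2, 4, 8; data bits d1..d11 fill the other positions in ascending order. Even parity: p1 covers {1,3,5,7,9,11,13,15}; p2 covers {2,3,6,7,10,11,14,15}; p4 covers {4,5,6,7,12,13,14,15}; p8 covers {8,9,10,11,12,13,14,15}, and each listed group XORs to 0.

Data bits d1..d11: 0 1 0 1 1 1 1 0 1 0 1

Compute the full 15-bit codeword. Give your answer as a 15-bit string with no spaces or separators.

Place data at non-parity positions: p1 p2 0 p4 1 0 1 p8 1 1 1 0 1 0 1
p1 (pos 1,3,5,7,9,11,13,15): XOR of data positions = 0⊕1⊕1⊕1⊕1⊕1⊕1 = 0
p2 (pos 2,3,6,7,10,11,14,15): XOR of data positions = 0⊕0⊕1⊕1⊕1⊕0⊕1 = 0
p4 (pos 4,5,6,7,12,13,14,15): XOR of data positions = 1⊕0⊕1⊕0⊕1⊕0⊕1 = 0
p8 (pos 8,9,10,11,12,13,14,15): XOR of data positions = 1⊕1⊕1⊕0⊕1⊕0⊕1 = 1
Codeword: 000010111110101

000010111110101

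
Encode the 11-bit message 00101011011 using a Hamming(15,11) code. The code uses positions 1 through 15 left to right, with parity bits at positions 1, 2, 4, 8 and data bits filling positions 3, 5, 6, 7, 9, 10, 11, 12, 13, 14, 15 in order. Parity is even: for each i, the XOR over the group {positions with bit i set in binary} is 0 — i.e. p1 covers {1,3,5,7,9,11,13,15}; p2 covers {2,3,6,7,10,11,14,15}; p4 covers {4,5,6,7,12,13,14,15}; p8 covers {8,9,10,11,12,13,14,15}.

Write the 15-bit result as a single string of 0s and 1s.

100001011011011

Place data at non-parity positions: p1 p2 0 p4 0 1 0 p8 1 0 1 1 0 1 1
p1 (pos 1,3,5,7,9,11,13,15): XOR of data positions = 0⊕0⊕0⊕1⊕1⊕0⊕1 = 1
p2 (pos 2,3,6,7,10,11,14,15): XOR of data positions = 0⊕1⊕0⊕0⊕1⊕1⊕1 = 0
p4 (pos 4,5,6,7,12,13,14,15): XOR of data positions = 0⊕1⊕0⊕1⊕0⊕1⊕1 = 0
p8 (pos 8,9,10,11,12,13,14,15): XOR of data positions = 1⊕0⊕1⊕1⊕0⊕1⊕1 = 1
Codeword: 100001011011011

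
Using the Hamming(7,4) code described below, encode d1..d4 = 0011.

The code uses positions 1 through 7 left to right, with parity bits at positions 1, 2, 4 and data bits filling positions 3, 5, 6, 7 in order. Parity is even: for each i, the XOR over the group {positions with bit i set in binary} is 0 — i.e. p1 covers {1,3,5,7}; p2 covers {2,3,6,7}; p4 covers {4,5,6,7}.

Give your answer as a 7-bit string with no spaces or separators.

Place data at non-parity positions: p1 p2 0 p4 0 1 1
p1 (pos 1,3,5,7): XOR of data positions = 0⊕0⊕1 = 1
p2 (pos 2,3,6,7): XOR of data positions = 0⊕1⊕1 = 0
p4 (pos 4,5,6,7): XOR of data positions = 0⊕1⊕1 = 0
Codeword: 1000011

1000011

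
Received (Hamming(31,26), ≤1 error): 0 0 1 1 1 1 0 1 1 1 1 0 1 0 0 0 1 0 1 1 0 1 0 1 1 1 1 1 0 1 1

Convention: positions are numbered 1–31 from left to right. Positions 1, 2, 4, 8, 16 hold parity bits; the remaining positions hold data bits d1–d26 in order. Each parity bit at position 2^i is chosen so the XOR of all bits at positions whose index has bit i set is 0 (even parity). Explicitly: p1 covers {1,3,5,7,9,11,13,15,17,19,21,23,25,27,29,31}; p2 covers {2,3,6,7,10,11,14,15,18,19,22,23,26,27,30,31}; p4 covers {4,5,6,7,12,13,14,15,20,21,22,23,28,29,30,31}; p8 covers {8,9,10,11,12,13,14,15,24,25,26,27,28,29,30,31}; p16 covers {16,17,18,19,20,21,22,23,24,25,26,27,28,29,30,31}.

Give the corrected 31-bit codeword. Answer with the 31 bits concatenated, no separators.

0011110111101000101001011111011

s1 (pos 1,3,5,7,9,11,13,15,17,19,21,23,25,27,29,31): 0⊕1⊕1⊕0⊕1⊕1⊕1⊕0⊕1⊕1⊕0⊕0⊕1⊕1⊕0⊕1 = 0
s2 (pos 2,3,6,7,10,11,14,15,18,19,22,23,26,27,30,31): 0⊕1⊕1⊕0⊕1⊕1⊕0⊕0⊕0⊕1⊕1⊕0⊕1⊕1⊕1⊕1 = 0
s4 (pos 4,5,6,7,12,13,14,15,20,21,22,23,28,29,30,31): 1⊕1⊕1⊕0⊕0⊕1⊕0⊕0⊕1⊕0⊕1⊕0⊕1⊕0⊕1⊕1 = 1
s8 (pos 8,9,10,11,12,13,14,15,24,25,26,27,28,29,30,31): 1⊕1⊕1⊕1⊕0⊕1⊕0⊕0⊕1⊕1⊕1⊕1⊕1⊕0⊕1⊕1 = 0
s16 (pos 16,17,18,19,20,21,22,23,24,25,26,27,28,29,30,31): 0⊕1⊕0⊕1⊕1⊕0⊕1⊕0⊕1⊕1⊕1⊕1⊕1⊕0⊕1⊕1 = 1
Syndrome s16…s1 = 10100 → error at position 20.
Flip position 20: 0011110111101000101101011111011 → 0011110111101000101001011111011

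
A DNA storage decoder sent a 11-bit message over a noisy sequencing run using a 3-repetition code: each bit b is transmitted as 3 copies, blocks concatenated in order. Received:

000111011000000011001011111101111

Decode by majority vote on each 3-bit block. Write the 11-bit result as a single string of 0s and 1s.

Block 1 (000): 0 ones → 0
Block 2 (111): 3 ones → 1
Block 3 (011): 2 ones → 1
Block 4 (000): 0 ones → 0
Block 5 (000): 0 ones → 0
Block 6 (011): 2 ones → 1
Block 7 (001): 1 one → 0
Block 8 (011): 2 ones → 1
Block 9 (111): 3 ones → 1
Block 10 (101): 2 ones → 1
Block 11 (111): 3 ones → 1

01100101111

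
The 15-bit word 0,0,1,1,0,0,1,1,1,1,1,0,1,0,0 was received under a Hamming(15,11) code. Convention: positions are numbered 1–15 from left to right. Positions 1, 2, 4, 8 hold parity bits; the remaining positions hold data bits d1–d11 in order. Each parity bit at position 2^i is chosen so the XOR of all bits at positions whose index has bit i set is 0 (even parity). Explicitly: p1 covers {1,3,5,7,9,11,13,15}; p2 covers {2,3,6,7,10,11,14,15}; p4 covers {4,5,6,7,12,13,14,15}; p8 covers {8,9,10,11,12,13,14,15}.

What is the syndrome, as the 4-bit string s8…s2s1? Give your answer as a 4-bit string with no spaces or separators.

1101

s1 (pos 1,3,5,7,9,11,13,15): 0⊕1⊕0⊕1⊕1⊕1⊕1⊕0 = 1
s2 (pos 2,3,6,7,10,11,14,15): 0⊕1⊕0⊕1⊕1⊕1⊕0⊕0 = 0
s4 (pos 4,5,6,7,12,13,14,15): 1⊕0⊕0⊕1⊕0⊕1⊕0⊕0 = 1
s8 (pos 8,9,10,11,12,13,14,15): 1⊕1⊕1⊕1⊕0⊕1⊕0⊕0 = 1
Syndrome s8…s1 = 1101 → error at position 13.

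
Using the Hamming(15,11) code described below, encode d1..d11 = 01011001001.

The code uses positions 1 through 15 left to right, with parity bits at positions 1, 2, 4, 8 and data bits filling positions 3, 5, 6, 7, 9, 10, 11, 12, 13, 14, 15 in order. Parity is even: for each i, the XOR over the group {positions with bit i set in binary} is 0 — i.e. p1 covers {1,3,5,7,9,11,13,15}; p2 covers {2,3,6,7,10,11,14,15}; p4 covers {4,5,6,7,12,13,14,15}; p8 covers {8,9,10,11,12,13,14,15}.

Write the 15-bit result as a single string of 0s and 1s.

000010111001001

Place data at non-parity positions: p1 p2 0 p4 1 0 1 p8 1 0 0 1 0 0 1
p1 (pos 1,3,5,7,9,11,13,15): XOR of data positions = 0⊕1⊕1⊕1⊕0⊕0⊕1 = 0
p2 (pos 2,3,6,7,10,11,14,15): XOR of data positions = 0⊕0⊕1⊕0⊕0⊕0⊕1 = 0
p4 (pos 4,5,6,7,12,13,14,15): XOR of data positions = 1⊕0⊕1⊕1⊕0⊕0⊕1 = 0
p8 (pos 8,9,10,11,12,13,14,15): XOR of data positions = 1⊕0⊕0⊕1⊕0⊕0⊕1 = 1
Codeword: 000010111001001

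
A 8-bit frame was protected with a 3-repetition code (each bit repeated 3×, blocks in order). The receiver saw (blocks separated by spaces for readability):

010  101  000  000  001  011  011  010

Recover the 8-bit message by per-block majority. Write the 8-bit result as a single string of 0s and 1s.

Block 1 (010): 1 one → 0
Block 2 (101): 2 ones → 1
Block 3 (000): 0 ones → 0
Block 4 (000): 0 ones → 0
Block 5 (001): 1 one → 0
Block 6 (011): 2 ones → 1
Block 7 (011): 2 ones → 1
Block 8 (010): 1 one → 0

01000110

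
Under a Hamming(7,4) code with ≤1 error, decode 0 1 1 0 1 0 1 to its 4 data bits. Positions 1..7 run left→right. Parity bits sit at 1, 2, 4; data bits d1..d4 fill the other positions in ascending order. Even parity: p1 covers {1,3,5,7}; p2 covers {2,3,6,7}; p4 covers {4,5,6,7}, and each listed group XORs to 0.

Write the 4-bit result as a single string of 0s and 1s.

0101

s1 (pos 1,3,5,7): 0⊕1⊕1⊕1 = 1
s2 (pos 2,3,6,7): 1⊕1⊕0⊕1 = 1
s4 (pos 4,5,6,7): 0⊕1⊕0⊕1 = 0
Syndrome s4…s1 = 011 → error at position 3.
Flip position 3: 0110101 → 0100101
Read data bits from positions 3,5,6,7: 0101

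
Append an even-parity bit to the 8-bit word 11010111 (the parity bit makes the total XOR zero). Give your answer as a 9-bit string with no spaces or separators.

XOR of the 8 data bits: 1⊕1⊕0⊕1⊕0⊕1⊕1⊕1 = 0
Parity bit = 0 (so all 9 bits XOR to 0).

110101110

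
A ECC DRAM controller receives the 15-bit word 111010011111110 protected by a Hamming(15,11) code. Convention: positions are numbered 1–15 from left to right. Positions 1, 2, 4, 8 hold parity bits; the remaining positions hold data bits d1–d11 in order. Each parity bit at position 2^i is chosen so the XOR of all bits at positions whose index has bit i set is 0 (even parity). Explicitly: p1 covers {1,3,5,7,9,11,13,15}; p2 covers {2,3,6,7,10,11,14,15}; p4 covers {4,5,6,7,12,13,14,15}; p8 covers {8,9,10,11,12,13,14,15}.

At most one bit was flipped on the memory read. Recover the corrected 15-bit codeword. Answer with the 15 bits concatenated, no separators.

111010011011110

s1 (pos 1,3,5,7,9,11,13,15): 1⊕1⊕1⊕0⊕1⊕1⊕1⊕0 = 0
s2 (pos 2,3,6,7,10,11,14,15): 1⊕1⊕0⊕0⊕1⊕1⊕1⊕0 = 1
s4 (pos 4,5,6,7,12,13,14,15): 0⊕1⊕0⊕0⊕1⊕1⊕1⊕0 = 0
s8 (pos 8,9,10,11,12,13,14,15): 1⊕1⊕1⊕1⊕1⊕1⊕1⊕0 = 1
Syndrome s8…s1 = 1010 → error at position 10.
Flip position 10: 111010011111110 → 111010011011110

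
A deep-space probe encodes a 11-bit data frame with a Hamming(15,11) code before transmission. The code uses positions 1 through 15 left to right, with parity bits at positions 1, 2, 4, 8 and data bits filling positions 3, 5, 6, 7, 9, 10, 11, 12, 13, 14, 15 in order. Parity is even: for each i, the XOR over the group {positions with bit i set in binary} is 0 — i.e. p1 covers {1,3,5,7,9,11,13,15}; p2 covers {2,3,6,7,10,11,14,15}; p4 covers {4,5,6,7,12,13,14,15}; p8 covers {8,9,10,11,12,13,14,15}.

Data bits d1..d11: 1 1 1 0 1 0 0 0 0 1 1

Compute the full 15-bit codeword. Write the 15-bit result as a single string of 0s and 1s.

Place data at non-parity positions: p1 p2 1 p4 1 1 0 p8 1 0 0 0 0 1 1
p1 (pos 1,3,5,7,9,11,13,15): XOR of data positions = 1⊕1⊕0⊕1⊕0⊕0⊕1 = 0
p2 (pos 2,3,6,7,10,11,14,15): XOR of data positions = 1⊕1⊕0⊕0⊕0⊕1⊕1 = 0
p4 (pos 4,5,6,7,12,13,14,15): XOR of data positions = 1⊕1⊕0⊕0⊕0⊕1⊕1 = 0
p8 (pos 8,9,10,11,12,13,14,15): XOR of data positions = 1⊕0⊕0⊕0⊕0⊕1⊕1 = 1
Codeword: 001011011000011

001011011000011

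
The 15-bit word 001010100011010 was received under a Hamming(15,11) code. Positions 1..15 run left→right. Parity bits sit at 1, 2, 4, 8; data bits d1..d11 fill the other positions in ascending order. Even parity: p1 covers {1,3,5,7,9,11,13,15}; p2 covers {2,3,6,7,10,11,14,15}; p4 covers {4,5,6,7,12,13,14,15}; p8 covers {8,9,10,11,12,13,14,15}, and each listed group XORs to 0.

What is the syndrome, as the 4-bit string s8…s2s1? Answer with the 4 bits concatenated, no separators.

s1 (pos 1,3,5,7,9,11,13,15): 0⊕1⊕1⊕1⊕0⊕1⊕0⊕0 = 0
s2 (pos 2,3,6,7,10,11,14,15): 0⊕1⊕0⊕1⊕0⊕1⊕1⊕0 = 0
s4 (pos 4,5,6,7,12,13,14,15): 0⊕1⊕0⊕1⊕1⊕0⊕1⊕0 = 0
s8 (pos 8,9,10,11,12,13,14,15): 0⊕0⊕0⊕1⊕1⊕0⊕1⊕0 = 1
Syndrome s8…s1 = 1000 → error at position 8.

1000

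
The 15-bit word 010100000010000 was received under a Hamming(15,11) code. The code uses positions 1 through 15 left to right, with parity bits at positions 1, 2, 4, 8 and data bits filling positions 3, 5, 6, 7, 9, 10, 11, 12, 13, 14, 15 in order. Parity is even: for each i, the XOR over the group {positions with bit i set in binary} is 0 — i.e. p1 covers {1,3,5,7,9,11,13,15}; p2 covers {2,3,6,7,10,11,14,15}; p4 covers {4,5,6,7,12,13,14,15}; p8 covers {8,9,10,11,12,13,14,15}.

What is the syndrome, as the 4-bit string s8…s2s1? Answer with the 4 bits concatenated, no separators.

s1 (pos 1,3,5,7,9,11,13,15): 0⊕0⊕0⊕0⊕0⊕1⊕0⊕0 = 1
s2 (pos 2,3,6,7,10,11,14,15): 1⊕0⊕0⊕0⊕0⊕1⊕0⊕0 = 0
s4 (pos 4,5,6,7,12,13,14,15): 1⊕0⊕0⊕0⊕0⊕0⊕0⊕0 = 1
s8 (pos 8,9,10,11,12,13,14,15): 0⊕0⊕0⊕1⊕0⊕0⊕0⊕0 = 1
Syndrome s8…s1 = 1101 → error at position 13.

1101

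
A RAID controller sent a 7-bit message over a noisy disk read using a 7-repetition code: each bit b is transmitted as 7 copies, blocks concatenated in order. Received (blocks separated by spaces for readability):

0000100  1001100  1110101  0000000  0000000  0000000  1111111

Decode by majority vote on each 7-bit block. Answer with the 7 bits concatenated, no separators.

0010001

Block 1 (0000100): 1 one → 0
Block 2 (1001100): 3 ones → 0
Block 3 (1110101): 5 ones → 1
Block 4 (0000000): 0 ones → 0
Block 5 (0000000): 0 ones → 0
Block 6 (0000000): 0 ones → 0
Block 7 (1111111): 7 ones → 1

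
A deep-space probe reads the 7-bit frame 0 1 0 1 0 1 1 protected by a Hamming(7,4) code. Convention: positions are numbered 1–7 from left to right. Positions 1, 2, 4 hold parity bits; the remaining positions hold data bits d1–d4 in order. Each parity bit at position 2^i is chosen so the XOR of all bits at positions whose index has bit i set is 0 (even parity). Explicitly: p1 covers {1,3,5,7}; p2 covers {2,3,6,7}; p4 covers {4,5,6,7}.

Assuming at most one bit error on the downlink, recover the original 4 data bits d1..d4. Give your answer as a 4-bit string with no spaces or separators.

0010

s1 (pos 1,3,5,7): 0⊕0⊕0⊕1 = 1
s2 (pos 2,3,6,7): 1⊕0⊕1⊕1 = 1
s4 (pos 4,5,6,7): 1⊕0⊕1⊕1 = 1
Syndrome s4…s1 = 111 → error at position 7.
Flip position 7: 0101011 → 0101010
Read data bits from positions 3,5,6,7: 0010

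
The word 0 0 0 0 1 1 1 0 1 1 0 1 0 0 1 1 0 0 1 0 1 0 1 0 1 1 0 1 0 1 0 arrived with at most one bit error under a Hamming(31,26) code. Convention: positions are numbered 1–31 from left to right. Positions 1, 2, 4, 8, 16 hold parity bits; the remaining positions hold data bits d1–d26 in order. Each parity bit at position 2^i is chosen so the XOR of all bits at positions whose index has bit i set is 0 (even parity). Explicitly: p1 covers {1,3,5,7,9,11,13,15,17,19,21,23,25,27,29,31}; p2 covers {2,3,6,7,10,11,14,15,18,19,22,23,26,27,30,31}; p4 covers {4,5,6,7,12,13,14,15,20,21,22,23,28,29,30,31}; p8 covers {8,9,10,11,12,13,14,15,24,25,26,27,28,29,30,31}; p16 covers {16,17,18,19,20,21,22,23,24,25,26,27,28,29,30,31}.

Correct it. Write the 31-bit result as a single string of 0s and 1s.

0001111011010011001010101101010

s1 (pos 1,3,5,7,9,11,13,15,17,19,21,23,25,27,29,31): 0⊕0⊕1⊕1⊕1⊕0⊕0⊕1⊕0⊕1⊕1⊕1⊕1⊕0⊕0⊕0 = 0
s2 (pos 2,3,6,7,10,11,14,15,18,19,22,23,26,27,30,31): 0⊕0⊕1⊕1⊕1⊕0⊕0⊕1⊕0⊕1⊕0⊕1⊕1⊕0⊕1⊕0 = 0
s4 (pos 4,5,6,7,12,13,14,15,20,21,22,23,28,29,30,31): 0⊕1⊕1⊕1⊕1⊕0⊕0⊕1⊕0⊕1⊕0⊕1⊕1⊕0⊕1⊕0 = 1
s8 (pos 8,9,10,11,12,13,14,15,24,25,26,27,28,29,30,31): 0⊕1⊕1⊕0⊕1⊕0⊕0⊕1⊕0⊕1⊕1⊕0⊕1⊕0⊕1⊕0 = 0
s16 (pos 16,17,18,19,20,21,22,23,24,25,26,27,28,29,30,31): 1⊕0⊕0⊕1⊕0⊕1⊕0⊕1⊕0⊕1⊕1⊕0⊕1⊕0⊕1⊕0 = 0
Syndrome s16…s1 = 00100 → error at position 4.
Flip position 4: 0000111011010011001010101101010 → 0001111011010011001010101101010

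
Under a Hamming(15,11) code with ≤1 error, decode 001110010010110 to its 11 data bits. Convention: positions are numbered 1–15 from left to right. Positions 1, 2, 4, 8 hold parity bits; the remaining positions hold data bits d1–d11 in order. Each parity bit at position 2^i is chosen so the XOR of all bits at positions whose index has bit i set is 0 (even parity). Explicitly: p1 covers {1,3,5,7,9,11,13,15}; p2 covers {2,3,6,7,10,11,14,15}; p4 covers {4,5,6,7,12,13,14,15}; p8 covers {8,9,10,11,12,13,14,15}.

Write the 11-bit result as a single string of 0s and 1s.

11000010110

s1 (pos 1,3,5,7,9,11,13,15): 0⊕1⊕1⊕0⊕0⊕1⊕1⊕0 = 0
s2 (pos 2,3,6,7,10,11,14,15): 0⊕1⊕0⊕0⊕0⊕1⊕1⊕0 = 1
s4 (pos 4,5,6,7,12,13,14,15): 1⊕1⊕0⊕0⊕0⊕1⊕1⊕0 = 0
s8 (pos 8,9,10,11,12,13,14,15): 1⊕0⊕0⊕1⊕0⊕1⊕1⊕0 = 0
Syndrome s8…s1 = 0010 → error at position 2.
Flip position 2: 001110010010110 → 011110010010110
Read data bits from positions 3,5,6,7,9,10,11,12,13,14,15: 11000010110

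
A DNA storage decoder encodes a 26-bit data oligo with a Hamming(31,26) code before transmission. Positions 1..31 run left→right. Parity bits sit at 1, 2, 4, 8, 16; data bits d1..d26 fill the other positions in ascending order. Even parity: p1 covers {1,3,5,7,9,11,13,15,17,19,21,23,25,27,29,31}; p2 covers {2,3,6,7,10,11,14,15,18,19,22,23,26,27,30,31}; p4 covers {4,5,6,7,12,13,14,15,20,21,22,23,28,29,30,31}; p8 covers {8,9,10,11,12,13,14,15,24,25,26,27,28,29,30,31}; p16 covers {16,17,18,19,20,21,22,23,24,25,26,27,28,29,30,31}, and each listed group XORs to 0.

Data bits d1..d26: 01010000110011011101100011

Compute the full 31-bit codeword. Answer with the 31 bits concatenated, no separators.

Place data at non-parity positions: p1 p2 0 p4 1 0 1 p8 0 0 0 0 1 1 0 p16 0 1 1 0 1 1 1 0 1 1 0 0 0 1 1
p1 (pos 1,3,5,7,9,11,13,15,17,19,21,23,25,27,29,31): XOR of data positions = 0⊕1⊕1⊕0⊕0⊕1⊕0⊕0⊕1⊕1⊕1⊕1⊕0⊕0⊕1 = 0
p2 (pos 2,3,6,7,10,11,14,15,18,19,22,23,26,27,30,31): XOR of data positions = 0⊕0⊕1⊕0⊕0⊕1⊕0⊕1⊕1⊕1⊕1⊕1⊕0⊕1⊕1 = 1
p4 (pos 4,5,6,7,12,13,14,15,20,21,22,23,28,29,30,31): XOR of data positions = 1⊕0⊕1⊕0⊕1⊕1⊕0⊕0⊕1⊕1⊕1⊕0⊕0⊕1⊕1 = 1
p8 (pos 8,9,10,11,12,13,14,15,24,25,26,27,28,29,30,31): XOR of data positions = 0⊕0⊕0⊕0⊕1⊕1⊕0⊕0⊕1⊕1⊕0⊕0⊕0⊕1⊕1 = 0
p16 (pos 16,17,18,19,20,21,22,23,24,25,26,27,28,29,30,31): XOR of data positions = 0⊕1⊕1⊕0⊕1⊕1⊕1⊕0⊕1⊕1⊕0⊕0⊕0⊕1⊕1 = 1
Codeword: 0101101000001101011011101100011

0101101000001101011011101100011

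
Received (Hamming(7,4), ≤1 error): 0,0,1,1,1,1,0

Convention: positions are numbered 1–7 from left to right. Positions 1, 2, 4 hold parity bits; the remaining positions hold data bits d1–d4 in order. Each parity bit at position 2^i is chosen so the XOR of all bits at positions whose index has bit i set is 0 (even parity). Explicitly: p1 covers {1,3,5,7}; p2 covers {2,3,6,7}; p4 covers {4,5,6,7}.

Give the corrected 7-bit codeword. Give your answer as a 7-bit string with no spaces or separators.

s1 (pos 1,3,5,7): 0⊕1⊕1⊕0 = 0
s2 (pos 2,3,6,7): 0⊕1⊕1⊕0 = 0
s4 (pos 4,5,6,7): 1⊕1⊕1⊕0 = 1
Syndrome s4…s1 = 100 → error at position 4.
Flip position 4: 0011110 → 0010110

0010110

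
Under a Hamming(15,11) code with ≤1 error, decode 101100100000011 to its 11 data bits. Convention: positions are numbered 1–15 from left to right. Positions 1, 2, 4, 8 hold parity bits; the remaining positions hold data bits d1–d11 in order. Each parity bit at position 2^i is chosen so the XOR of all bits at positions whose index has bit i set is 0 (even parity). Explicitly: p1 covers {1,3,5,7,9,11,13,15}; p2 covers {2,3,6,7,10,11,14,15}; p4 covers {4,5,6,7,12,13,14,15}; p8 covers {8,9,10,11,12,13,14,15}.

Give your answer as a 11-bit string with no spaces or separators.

10010000011

s1 (pos 1,3,5,7,9,11,13,15): 1⊕1⊕0⊕1⊕0⊕0⊕0⊕1 = 0
s2 (pos 2,3,6,7,10,11,14,15): 0⊕1⊕0⊕1⊕0⊕0⊕1⊕1 = 0
s4 (pos 4,5,6,7,12,13,14,15): 1⊕0⊕0⊕1⊕0⊕0⊕1⊕1 = 0
s8 (pos 8,9,10,11,12,13,14,15): 0⊕0⊕0⊕0⊕0⊕0⊕1⊕1 = 0
Syndrome s8…s1 = 0000 → no error.
Read data bits from positions 3,5,6,7,9,10,11,12,13,14,15: 10010000011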